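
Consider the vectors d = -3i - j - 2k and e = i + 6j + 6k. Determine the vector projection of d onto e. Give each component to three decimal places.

(-0.288, -1.726, -1.726)

d · e = (-3)·1 + (-1)·6 + (-2)·6 = -3 - 6 - 12 = -21
|e|² = 1 + 36 + 36 = 73
proj_e d = (-21/73) · (1, 6, 6) ≈ (-0.288, -1.726, -1.726)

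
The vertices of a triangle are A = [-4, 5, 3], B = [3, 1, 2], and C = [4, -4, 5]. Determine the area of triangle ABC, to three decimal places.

20.821

AB = (7, -4, -1),  AC = (8, -9, 2)
i: (-4)·2 - (-1)·(-9) = -8 - 9 = -17
j: (-1)·8 - 7·2 = -8 - 14 = -22
k: 7·(-9) - (-4)·8 = -63 - (-32) = -31
AB × AC = (-17, -22, -31)
|AB × AC| = √1734 ≈ 41.6413
area = ½ · 41.6413 ≈ 20.821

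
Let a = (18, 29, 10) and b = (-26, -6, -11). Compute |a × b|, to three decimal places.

i: 29·(-11) - 10·(-6) = -319 - (-60) = -259
j: 10·(-26) - 18·(-11) = -260 - (-198) = -62
k: 18·(-6) - 29·(-26) = -108 - (-754) = 646
a × b = (-259, -62, 646)
|a × b| = √((-259)² + (-62)² + 646²) = √488241 ≈ 698.7424

698.742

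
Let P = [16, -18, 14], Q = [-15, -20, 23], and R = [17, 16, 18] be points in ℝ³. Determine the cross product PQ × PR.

(-314, 133, -1052)

PQ = (-31, -2, 9)
PR = (1, 34, 4)
i: (-2)·4 - 9·34 = -8 - 306 = -314
j: 9·1 - (-31)·4 = 9 - (-124) = 133
k: (-31)·34 - (-2)·1 = -1054 - (-2) = -1052
PQ × PR = (-314, 133, -1052)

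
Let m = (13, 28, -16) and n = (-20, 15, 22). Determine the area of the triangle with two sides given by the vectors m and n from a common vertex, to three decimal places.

i: 28·22 - (-16)·15 = 616 - (-240) = 856
j: (-16)·(-20) - 13·22 = 320 - 286 = 34
k: 13·15 - 28·(-20) = 195 - (-560) = 755
m × n = (856, 34, 755)
|m × n| = √(856² + 34² + 755²) = √1303917 ≈ 1141.8919
area = ½ · 1141.8919 ≈ 570.946

570.946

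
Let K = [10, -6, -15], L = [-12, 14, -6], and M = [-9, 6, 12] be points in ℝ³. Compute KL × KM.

(432, 423, 116)

KL = (-22, 20, 9)
KM = (-19, 12, 27)
i: 20·27 - 9·12 = 540 - 108 = 432
j: 9·(-19) - (-22)·27 = -171 - (-594) = 423
k: (-22)·12 - 20·(-19) = -264 - (-380) = 116
KL × KM = (432, 423, 116)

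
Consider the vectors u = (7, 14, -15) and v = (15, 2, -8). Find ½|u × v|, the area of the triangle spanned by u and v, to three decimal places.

135.740

i: 14·(-8) - (-15)·2 = -112 - (-30) = -82
j: (-15)·15 - 7·(-8) = -225 - (-56) = -169
k: 7·2 - 14·15 = 14 - 210 = -196
u × v = (-82, -169, -196)
|u × v| = √((-82)² + (-169)² + (-196)²) = √73701 ≈ 271.4793
area = ½ · 271.4793 ≈ 135.740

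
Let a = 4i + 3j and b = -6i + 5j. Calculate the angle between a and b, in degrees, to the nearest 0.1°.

a · b = 4·(-6) + 3·5 = -24 + 15 = -9
|a|² = 16 + 9 = 25,  |a| = √25 ≈ 5.000000
|b|² = 36 + 25 = 61,  |b| = √61 ≈ 7.810250
cos θ = -9 / (5.000000 · 7.810250) ≈ -0.23047
θ = arccos(-0.23047) ≈ 103.3°

103.3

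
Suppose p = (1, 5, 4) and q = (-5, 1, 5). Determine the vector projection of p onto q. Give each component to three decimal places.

p · q = 1·(-5) + 5·1 + 4·5 = -5 + 5 + 20 = 20
|q|² = 25 + 1 + 25 = 51
proj_q p = (20/51) · (-5, 1, 5) ≈ (-1.961, 0.392, 1.961)

(-1.961, 0.392, 1.961)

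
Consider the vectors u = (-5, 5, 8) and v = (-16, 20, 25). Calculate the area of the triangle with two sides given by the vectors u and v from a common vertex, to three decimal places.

i: 5·25 - 8·20 = 125 - 160 = -35
j: 8·(-16) - (-5)·25 = -128 - (-125) = -3
k: (-5)·20 - 5·(-16) = -100 - (-80) = -20
u × v = (-35, -3, -20)
|u × v| = √((-35)² + (-3)² + (-20)²) = √1634 ≈ 40.4228
area = ½ · 40.4228 ≈ 20.211

20.211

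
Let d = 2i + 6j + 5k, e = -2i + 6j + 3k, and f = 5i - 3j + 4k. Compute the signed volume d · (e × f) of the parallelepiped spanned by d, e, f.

84

e × f:
i: 6·4 - 3·(-3) = 24 - (-9) = 33
j: 3·5 - (-2)·4 = 15 - (-8) = 23
k: (-2)·(-3) - 6·5 = 6 - 30 = -24
e × f = (33, 23, -24)
d · (e × f) = 2·33 + 6·23 + 5·(-24) = 66 + 138 - 120 = 84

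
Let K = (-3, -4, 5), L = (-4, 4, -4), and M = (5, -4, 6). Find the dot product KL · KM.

-17

KL = L − K = (-1, 8, -9)
KM = M − K = (8, 0, 1)
KL · KM = (-1)·8 + 8·0 + (-9)·1 = -8 + 0 - 9 = -17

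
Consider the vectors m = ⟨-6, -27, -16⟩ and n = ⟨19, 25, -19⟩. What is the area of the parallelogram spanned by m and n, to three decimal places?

i: (-27)·(-19) - (-16)·25 = 513 - (-400) = 913
j: (-16)·19 - (-6)·(-19) = -304 - 114 = -418
k: (-6)·25 - (-27)·19 = -150 - (-513) = 363
m × n = (913, -418, 363)
|m × n| = √(913² + (-418)² + 363²) = √1140062 ≈ 1067.7369

1067.737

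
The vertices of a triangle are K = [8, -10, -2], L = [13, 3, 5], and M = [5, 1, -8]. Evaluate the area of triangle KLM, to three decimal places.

90.750

KL = (5, 13, 7),  KM = (-3, 11, -6)
i: 13·(-6) - 7·11 = -78 - 77 = -155
j: 7·(-3) - 5·(-6) = -21 - (-30) = 9
k: 5·11 - 13·(-3) = 55 - (-39) = 94
KL × KM = (-155, 9, 94)
|KL × KM| = √32942 ≈ 181.4993
area = ½ · 181.4993 ≈ 90.750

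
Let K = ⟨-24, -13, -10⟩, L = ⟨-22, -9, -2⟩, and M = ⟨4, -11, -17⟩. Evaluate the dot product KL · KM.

8

KL = L − K = (2, 4, 8)
KM = M − K = (28, 2, -7)
KL · KM = 2·28 + 4·2 + 8·(-7) = 56 + 8 - 56 = 8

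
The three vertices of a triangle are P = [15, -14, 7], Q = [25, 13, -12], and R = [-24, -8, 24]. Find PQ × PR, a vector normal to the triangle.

PQ = (10, 27, -19)
PR = (-39, 6, 17)
i: 27·17 - (-19)·6 = 459 - (-114) = 573
j: (-19)·(-39) - 10·17 = 741 - 170 = 571
k: 10·6 - 27·(-39) = 60 - (-1053) = 1113
PQ × PR = (573, 571, 1113)

(573, 571, 1113)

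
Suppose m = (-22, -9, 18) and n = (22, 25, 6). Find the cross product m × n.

i: (-9)·6 - 18·25 = -54 - 450 = -504
j: 18·22 - (-22)·6 = 396 - (-132) = 528
k: (-22)·25 - (-9)·22 = -550 - (-198) = -352
m × n = (-504, 528, -352)

(-504, 528, -352)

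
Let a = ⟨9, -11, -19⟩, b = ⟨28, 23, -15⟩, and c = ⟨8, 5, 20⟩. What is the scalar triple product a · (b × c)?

13131

b × c:
i: 23·20 - (-15)·5 = 460 - (-75) = 535
j: (-15)·8 - 28·20 = -120 - 560 = -680
k: 28·5 - 23·8 = 140 - 184 = -44
b × c = (535, -680, -44)
a · (b × c) = 9·535 + (-11)·(-680) + (-19)·(-44) = 4815 + 7480 + 836 = 13131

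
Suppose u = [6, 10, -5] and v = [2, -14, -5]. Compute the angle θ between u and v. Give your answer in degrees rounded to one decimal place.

122.8

u · v = 6·2 + 10·(-14) + (-5)·(-5) = 12 - 140 + 25 = -103
|u|² = 36 + 100 + 25 = 161,  |u| = √161 ≈ 12.688578
|v|² = 4 + 196 + 25 = 225,  |v| = √225 ≈ 15.000000
cos θ = -103 / (12.688578 · 15.000000) ≈ -0.54117
θ = arccos(-0.54117) ≈ 122.8°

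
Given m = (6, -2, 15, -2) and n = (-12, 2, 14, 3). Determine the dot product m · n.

m · n = 6·(-12) + (-2)·2 + 15·14 + (-2)·3 = -72 - 4 + 210 - 6 = 128

128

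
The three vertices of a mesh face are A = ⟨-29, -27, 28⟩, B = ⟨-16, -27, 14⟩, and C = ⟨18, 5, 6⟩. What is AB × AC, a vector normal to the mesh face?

(448, -372, 416)

AB = (13, 0, -14)
AC = (47, 32, -22)
i: 0·(-22) - (-14)·32 = 0 - (-448) = 448
j: (-14)·47 - 13·(-22) = -658 - (-286) = -372
k: 13·32 - 0·47 = 416 - 0 = 416
AB × AC = (448, -372, 416)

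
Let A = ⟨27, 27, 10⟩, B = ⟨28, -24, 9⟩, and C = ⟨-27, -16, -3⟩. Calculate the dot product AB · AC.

2152

AB = B − A = (1, -51, -1)
AC = C − A = (-54, -43, -13)
AB · AC = 1·(-54) + (-51)·(-43) + (-1)·(-13) = -54 + 2193 + 13 = 2152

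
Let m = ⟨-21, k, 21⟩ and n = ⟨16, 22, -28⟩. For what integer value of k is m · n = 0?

42

m · n = (-21)·16 + k·22 + 21·(-28) = -924 + 22k
Set equal to 0: 22k = 924, so k = 42.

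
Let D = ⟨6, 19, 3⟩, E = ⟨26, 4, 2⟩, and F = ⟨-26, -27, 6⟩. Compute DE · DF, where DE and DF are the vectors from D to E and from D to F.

47

DE = E − D = (20, -15, -1)
DF = F − D = (-32, -46, 3)
DE · DF = 20·(-32) + (-15)·(-46) + (-1)·3 = -640 + 690 - 3 = 47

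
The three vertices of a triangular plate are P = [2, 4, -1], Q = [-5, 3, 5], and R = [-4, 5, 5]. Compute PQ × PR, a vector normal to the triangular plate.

(-12, 6, -13)

PQ = (-7, -1, 6)
PR = (-6, 1, 6)
i: (-1)·6 - 6·1 = -6 - 6 = -12
j: 6·(-6) - (-7)·6 = -36 - (-42) = 6
k: (-7)·1 - (-1)·(-6) = -7 - 6 = -13
PQ × PR = (-12, 6, -13)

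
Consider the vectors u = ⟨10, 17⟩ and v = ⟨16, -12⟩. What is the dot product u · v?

u · v = 10·16 + 17·(-12) = 160 - 204 = -44

-44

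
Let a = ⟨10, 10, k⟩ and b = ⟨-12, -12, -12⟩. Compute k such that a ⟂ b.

-20

a · b = 10·(-12) + 10·(-12) + k·(-12) = -240 - 12k
Set equal to 0: -12k = 240, so k = -20.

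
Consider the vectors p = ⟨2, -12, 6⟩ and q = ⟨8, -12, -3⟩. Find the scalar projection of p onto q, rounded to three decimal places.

9.640

p · q = 2·8 + (-12)·(-12) + 6·(-3) = 16 + 144 - 18 = 142
|q| = √(64 + 144 + 9) = √217 ≈ 14.7309
comp_q p = 142 / √217 ≈ 9.640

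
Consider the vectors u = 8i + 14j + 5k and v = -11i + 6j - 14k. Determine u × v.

(-226, 57, 202)

i: 14·(-14) - 5·6 = -196 - 30 = -226
j: 5·(-11) - 8·(-14) = -55 - (-112) = 57
k: 8·6 - 14·(-11) = 48 - (-154) = 202
u × v = (-226, 57, 202)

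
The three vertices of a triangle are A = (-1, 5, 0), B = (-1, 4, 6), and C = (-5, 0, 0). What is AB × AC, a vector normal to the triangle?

(30, -24, -4)

AB = (0, -1, 6)
AC = (-4, -5, 0)
i: (-1)·0 - 6·(-5) = 0 - (-30) = 30
j: 6·(-4) - 0·0 = -24 - 0 = -24
k: 0·(-5) - (-1)·(-4) = 0 - 4 = -4
AB × AC = (30, -24, -4)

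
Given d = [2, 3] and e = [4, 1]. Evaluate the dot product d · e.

11

d · e = 2·4 + 3·1 = 8 + 3 = 11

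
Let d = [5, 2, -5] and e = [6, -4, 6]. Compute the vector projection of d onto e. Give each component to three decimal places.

d · e = 5·6 + 2·(-4) + (-5)·6 = 30 - 8 - 30 = -8
|e|² = 36 + 16 + 36 = 88
proj_e d = (-8/88) · (6, -4, 6) ≈ (-0.545, 0.364, -0.545)

(-0.545, 0.364, -0.545)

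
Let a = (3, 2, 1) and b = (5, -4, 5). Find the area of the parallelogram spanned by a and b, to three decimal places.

27.928

i: 2·5 - 1·(-4) = 10 - (-4) = 14
j: 1·5 - 3·5 = 5 - 15 = -10
k: 3·(-4) - 2·5 = -12 - 10 = -22
a × b = (14, -10, -22)
|a × b| = √(14² + (-10)² + (-22)²) = √780 ≈ 27.9285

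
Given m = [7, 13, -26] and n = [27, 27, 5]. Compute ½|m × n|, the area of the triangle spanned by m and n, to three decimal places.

i: 13·5 - (-26)·27 = 65 - (-702) = 767
j: (-26)·27 - 7·5 = -702 - 35 = -737
k: 7·27 - 13·27 = 189 - 351 = -162
m × n = (767, -737, -162)
|m × n| = √(767² + (-737)² + (-162)²) = √1157702 ≈ 1075.9656
area = ½ · 1075.9656 ≈ 537.983

537.983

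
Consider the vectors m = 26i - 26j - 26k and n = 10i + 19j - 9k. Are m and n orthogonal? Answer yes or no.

m · n = 26·10 + (-26)·19 + (-26)·(-9) = 260 - 494 + 234 = 0
Zero, so the vectors are orthogonal.

yes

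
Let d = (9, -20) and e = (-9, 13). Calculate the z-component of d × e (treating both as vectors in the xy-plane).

-63

9·13 - (-20)·(-9) = 117 - 180 = -63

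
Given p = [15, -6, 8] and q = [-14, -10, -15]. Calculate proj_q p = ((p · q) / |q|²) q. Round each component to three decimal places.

p · q = 15·(-14) + (-6)·(-10) + 8·(-15) = -210 + 60 - 120 = -270
|q|² = 196 + 100 + 225 = 521
proj_q p = (-270/521) · (-14, -10, -15) ≈ (7.255, 5.182, 7.774)

(7.255, 5.182, 7.774)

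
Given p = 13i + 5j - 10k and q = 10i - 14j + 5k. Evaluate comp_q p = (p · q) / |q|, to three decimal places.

p · q = 13·10 + 5·(-14) + (-10)·5 = 130 - 70 - 50 = 10
|q| = √(100 + 196 + 25) = √321 ≈ 17.9165
comp_q p = 10 / √321 ≈ 0.558

0.558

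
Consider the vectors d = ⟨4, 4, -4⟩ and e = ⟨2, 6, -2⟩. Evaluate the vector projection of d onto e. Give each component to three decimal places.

(1.818, 5.455, -1.818)

d · e = 4·2 + 4·6 + (-4)·(-2) = 8 + 24 + 8 = 40
|e|² = 4 + 36 + 4 = 44
proj_e d = (40/44) · (2, 6, -2) ≈ (1.818, 5.455, -1.818)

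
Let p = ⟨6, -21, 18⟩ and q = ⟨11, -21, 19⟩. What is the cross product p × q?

i: (-21)·19 - 18·(-21) = -399 - (-378) = -21
j: 18·11 - 6·19 = 198 - 114 = 84
k: 6·(-21) - (-21)·11 = -126 - (-231) = 105
p × q = (-21, 84, 105)

(-21, 84, 105)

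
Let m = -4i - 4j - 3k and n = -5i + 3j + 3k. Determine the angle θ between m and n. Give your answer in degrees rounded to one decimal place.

91.4

m · n = (-4)·(-5) + (-4)·3 + (-3)·3 = 20 - 12 - 9 = -1
|m|² = 16 + 16 + 9 = 41,  |m| = √41 ≈ 6.403124
|n|² = 25 + 9 + 9 = 43,  |n| = √43 ≈ 6.557439
cos θ = -1 / (6.403124 · 6.557439) ≈ -0.02382
θ = arccos(-0.02382) ≈ 91.4°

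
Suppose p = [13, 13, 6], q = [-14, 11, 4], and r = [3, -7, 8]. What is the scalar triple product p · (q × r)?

3510

q × r:
i: 11·8 - 4·(-7) = 88 - (-28) = 116
j: 4·3 - (-14)·8 = 12 - (-112) = 124
k: (-14)·(-7) - 11·3 = 98 - 33 = 65
q × r = (116, 124, 65)
p · (q × r) = 13·116 + 13·124 + 6·65 = 1508 + 1612 + 390 = 3510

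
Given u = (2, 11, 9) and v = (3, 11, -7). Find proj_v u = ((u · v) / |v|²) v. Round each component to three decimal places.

(1.073, 3.933, -2.503)

u · v = 2·3 + 11·11 + 9·(-7) = 6 + 121 - 63 = 64
|v|² = 9 + 121 + 49 = 179
proj_v u = (64/179) · (3, 11, -7) ≈ (1.073, 3.933, -2.503)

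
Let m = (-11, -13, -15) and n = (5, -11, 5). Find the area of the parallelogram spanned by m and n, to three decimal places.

296.473

i: (-13)·5 - (-15)·(-11) = -65 - 165 = -230
j: (-15)·5 - (-11)·5 = -75 - (-55) = -20
k: (-11)·(-11) - (-13)·5 = 121 - (-65) = 186
m × n = (-230, -20, 186)
|m × n| = √((-230)² + (-20)² + 186²) = √87896 ≈ 296.4726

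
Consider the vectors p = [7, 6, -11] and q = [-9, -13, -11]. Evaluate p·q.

-20

p · q = 7·(-9) + 6·(-13) + (-11)·(-11) = -63 - 78 + 121 = -20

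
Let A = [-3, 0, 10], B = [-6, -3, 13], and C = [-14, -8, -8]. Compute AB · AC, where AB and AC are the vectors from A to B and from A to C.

3

AB = B − A = (-3, -3, 3)
AC = C − A = (-11, -8, -18)
AB · AC = (-3)·(-11) + (-3)·(-8) + 3·(-18) = 33 + 24 - 54 = 3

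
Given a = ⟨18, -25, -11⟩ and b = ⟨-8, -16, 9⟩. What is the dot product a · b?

a · b = 18·(-8) + (-25)·(-16) + (-11)·9 = -144 + 400 - 99 = 157

157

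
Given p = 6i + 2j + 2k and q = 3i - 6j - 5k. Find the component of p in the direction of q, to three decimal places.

-0.478

p · q = 6·3 + 2·(-6) + 2·(-5) = 18 - 12 - 10 = -4
|q| = √(9 + 36 + 25) = √70 ≈ 8.3666
comp_q p = -4 / √70 ≈ -0.478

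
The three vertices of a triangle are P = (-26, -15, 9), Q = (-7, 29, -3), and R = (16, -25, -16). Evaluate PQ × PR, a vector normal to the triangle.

(-1220, -29, -2038)

PQ = (19, 44, -12)
PR = (42, -10, -25)
i: 44·(-25) - (-12)·(-10) = -1100 - 120 = -1220
j: (-12)·42 - 19·(-25) = -504 - (-475) = -29
k: 19·(-10) - 44·42 = -190 - 1848 = -2038
PQ × PR = (-1220, -29, -2038)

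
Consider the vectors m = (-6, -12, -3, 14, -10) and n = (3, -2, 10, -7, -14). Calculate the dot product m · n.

m · n = (-6)·3 + (-12)·(-2) + (-3)·10 + 14·(-7) + (-10)·(-14) = -18 + 24 - 30 - 98 + 140 = 18

18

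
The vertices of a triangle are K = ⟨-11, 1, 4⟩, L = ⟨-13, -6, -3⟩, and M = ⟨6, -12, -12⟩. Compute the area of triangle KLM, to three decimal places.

KL = (-2, -7, -7),  KM = (17, -13, -16)
i: (-7)·(-16) - (-7)·(-13) = 112 - 91 = 21
j: (-7)·17 - (-2)·(-16) = -119 - 32 = -151
k: (-2)·(-13) - (-7)·17 = 26 - (-119) = 145
KL × KM = (21, -151, 145)
|KL × KM| = √44267 ≈ 210.3972
area = ½ · 210.3972 ≈ 105.199

105.199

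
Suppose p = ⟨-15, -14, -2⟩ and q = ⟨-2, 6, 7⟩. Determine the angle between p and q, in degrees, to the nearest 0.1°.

110.5

p · q = (-15)·(-2) + (-14)·6 + (-2)·7 = 30 - 84 - 14 = -68
|p|² = 225 + 196 + 4 = 425,  |p| = √425 ≈ 20.615528
|q|² = 4 + 36 + 49 = 89,  |q| = √89 ≈ 9.433981
cos θ = -68 / (20.615528 · 9.433981) ≈ -0.34964
θ = arccos(-0.34964) ≈ 110.5°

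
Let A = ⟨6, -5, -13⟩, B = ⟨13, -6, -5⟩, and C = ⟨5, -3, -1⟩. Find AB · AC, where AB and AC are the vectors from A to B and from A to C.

87

AB = B − A = (7, -1, 8)
AC = C − A = (-1, 2, 12)
AB · AC = 7·(-1) + (-1)·2 + 8·12 = -7 - 2 + 96 = 87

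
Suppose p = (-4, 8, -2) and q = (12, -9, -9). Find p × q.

(-90, -60, -60)

i: 8·(-9) - (-2)·(-9) = -72 - 18 = -90
j: (-2)·12 - (-4)·(-9) = -24 - 36 = -60
k: (-4)·(-9) - 8·12 = 36 - 96 = -60
p × q = (-90, -60, -60)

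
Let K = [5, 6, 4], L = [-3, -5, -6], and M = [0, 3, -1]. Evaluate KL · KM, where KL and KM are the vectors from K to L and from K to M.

KL = L − K = (-8, -11, -10)
KM = M − K = (-5, -3, -5)
KL · KM = (-8)·(-5) + (-11)·(-3) + (-10)·(-5) = 40 + 33 + 50 = 123

123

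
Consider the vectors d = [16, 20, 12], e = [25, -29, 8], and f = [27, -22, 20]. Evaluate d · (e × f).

-9348

e × f:
i: (-29)·20 - 8·(-22) = -580 - (-176) = -404
j: 8·27 - 25·20 = 216 - 500 = -284
k: 25·(-22) - (-29)·27 = -550 - (-783) = 233
e × f = (-404, -284, 233)
d · (e × f) = 16·(-404) + 20·(-284) + 12·233 = -6464 - 5680 + 2796 = -9348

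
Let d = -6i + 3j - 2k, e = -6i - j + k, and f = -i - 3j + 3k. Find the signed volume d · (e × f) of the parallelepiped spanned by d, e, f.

e × f:
i: (-1)·3 - 1·(-3) = -3 - (-3) = 0
j: 1·(-1) - (-6)·3 = -1 - (-18) = 17
k: (-6)·(-3) - (-1)·(-1) = 18 - 1 = 17
e × f = (0, 17, 17)
d · (e × f) = (-6)·0 + 3·17 + (-2)·17 = 0 + 51 - 34 = 17

17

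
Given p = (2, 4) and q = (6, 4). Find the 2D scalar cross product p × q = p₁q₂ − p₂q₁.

-16

2·4 - 4·6 = 8 - 24 = -16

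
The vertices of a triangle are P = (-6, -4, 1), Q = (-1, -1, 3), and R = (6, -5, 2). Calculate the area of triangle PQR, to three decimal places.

22.732

PQ = (5, 3, 2),  PR = (12, -1, 1)
i: 3·1 - 2·(-1) = 3 - (-2) = 5
j: 2·12 - 5·1 = 24 - 5 = 19
k: 5·(-1) - 3·12 = -5 - 36 = -41
PQ × PR = (5, 19, -41)
|PQ × PR| = √2067 ≈ 45.4643
area = ½ · 45.4643 ≈ 22.732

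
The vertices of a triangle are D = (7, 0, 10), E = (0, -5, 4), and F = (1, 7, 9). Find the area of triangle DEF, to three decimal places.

DE = (-7, -5, -6),  DF = (-6, 7, -1)
i: (-5)·(-1) - (-6)·7 = 5 - (-42) = 47
j: (-6)·(-6) - (-7)·(-1) = 36 - 7 = 29
k: (-7)·7 - (-5)·(-6) = -49 - 30 = -79
DE × DF = (47, 29, -79)
|DE × DF| = √9291 ≈ 96.3898
area = ½ · 96.3898 ≈ 48.195

48.195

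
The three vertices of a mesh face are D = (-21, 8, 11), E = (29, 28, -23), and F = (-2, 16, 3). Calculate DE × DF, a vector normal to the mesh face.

(112, -246, 20)

DE = (50, 20, -34)
DF = (19, 8, -8)
i: 20·(-8) - (-34)·8 = -160 - (-272) = 112
j: (-34)·19 - 50·(-8) = -646 - (-400) = -246
k: 50·8 - 20·19 = 400 - 380 = 20
DE × DF = (112, -246, 20)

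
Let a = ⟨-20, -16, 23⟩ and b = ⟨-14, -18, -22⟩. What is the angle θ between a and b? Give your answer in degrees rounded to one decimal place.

a · b = (-20)·(-14) + (-16)·(-18) + 23·(-22) = 280 + 288 - 506 = 62
|a|² = 400 + 256 + 529 = 1185,  |a| = √1185 ≈ 34.423829
|b|² = 196 + 324 + 484 = 1004,  |b| = √1004 ≈ 31.685959
cos θ = 62 / (34.423829 · 31.685959) ≈ 0.05684
θ = arccos(0.05684) ≈ 86.7°

86.7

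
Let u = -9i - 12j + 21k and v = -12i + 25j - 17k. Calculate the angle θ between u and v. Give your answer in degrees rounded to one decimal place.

u · v = (-9)·(-12) + (-12)·25 + 21·(-17) = 108 - 300 - 357 = -549
|u|² = 81 + 144 + 441 = 666,  |u| = √666 ≈ 25.806976
|v|² = 144 + 625 + 289 = 1058,  |v| = √1058 ≈ 32.526912
cos θ = -549 / (25.806976 · 32.526912) ≈ -0.65402
θ = arccos(-0.65402) ≈ 130.8°

130.8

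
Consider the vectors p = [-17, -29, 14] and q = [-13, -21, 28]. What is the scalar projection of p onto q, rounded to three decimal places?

p · q = (-17)·(-13) + (-29)·(-21) + 14·28 = 221 + 609 + 392 = 1222
|q| = √(169 + 441 + 784) = √1394 ≈ 37.3363
comp_q p = 1222 / √1394 ≈ 32.730

32.730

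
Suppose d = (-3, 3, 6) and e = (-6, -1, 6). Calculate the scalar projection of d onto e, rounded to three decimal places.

d · e = (-3)·(-6) + 3·(-1) + 6·6 = 18 - 3 + 36 = 51
|e| = √(36 + 1 + 36) = √73 ≈ 8.5440
comp_e d = 51 / √73 ≈ 5.969

5.969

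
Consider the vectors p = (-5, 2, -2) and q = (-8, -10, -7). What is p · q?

p · q = (-5)·(-8) + 2·(-10) + (-2)·(-7) = 40 - 20 + 14 = 34

34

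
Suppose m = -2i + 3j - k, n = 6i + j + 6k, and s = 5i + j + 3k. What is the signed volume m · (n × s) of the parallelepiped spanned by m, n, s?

n × s:
i: 1·3 - 6·1 = 3 - 6 = -3
j: 6·5 - 6·3 = 30 - 18 = 12
k: 6·1 - 1·5 = 6 - 5 = 1
n × s = (-3, 12, 1)
m · (n × s) = (-2)·(-3) + 3·12 + (-1)·1 = 6 + 36 - 1 = 41

41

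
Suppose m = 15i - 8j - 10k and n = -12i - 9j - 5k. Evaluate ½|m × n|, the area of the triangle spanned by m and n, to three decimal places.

i: (-8)·(-5) - (-10)·(-9) = 40 - 90 = -50
j: (-10)·(-12) - 15·(-5) = 120 - (-75) = 195
k: 15·(-9) - (-8)·(-12) = -135 - 96 = -231
m × n = (-50, 195, -231)
|m × n| = √((-50)² + 195² + (-231)²) = √93886 ≈ 306.4082
area = ½ · 306.4082 ≈ 153.204

153.204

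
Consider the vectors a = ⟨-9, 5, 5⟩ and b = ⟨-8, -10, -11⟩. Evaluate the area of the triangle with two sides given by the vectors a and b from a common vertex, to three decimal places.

95.192

i: 5·(-11) - 5·(-10) = -55 - (-50) = -5
j: 5·(-8) - (-9)·(-11) = -40 - 99 = -139
k: (-9)·(-10) - 5·(-8) = 90 - (-40) = 130
a × b = (-5, -139, 130)
|a × b| = √((-5)² + (-139)² + 130²) = √36246 ≈ 190.3838
area = ½ · 190.3838 ≈ 95.192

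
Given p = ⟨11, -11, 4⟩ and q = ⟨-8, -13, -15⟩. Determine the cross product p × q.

i: (-11)·(-15) - 4·(-13) = 165 - (-52) = 217
j: 4·(-8) - 11·(-15) = -32 - (-165) = 133
k: 11·(-13) - (-11)·(-8) = -143 - 88 = -231
p × q = (217, 133, -231)

(217, 133, -231)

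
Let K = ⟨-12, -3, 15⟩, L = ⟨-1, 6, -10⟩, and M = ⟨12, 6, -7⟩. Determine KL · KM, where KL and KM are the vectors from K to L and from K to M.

KL = L − K = (11, 9, -25)
KM = M − K = (24, 9, -22)
KL · KM = 11·24 + 9·9 + (-25)·(-22) = 264 + 81 + 550 = 895

895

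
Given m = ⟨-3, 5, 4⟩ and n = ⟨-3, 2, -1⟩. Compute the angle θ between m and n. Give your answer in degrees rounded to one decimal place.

55.5

m · n = (-3)·(-3) + 5·2 + 4·(-1) = 9 + 10 - 4 = 15
|m|² = 9 + 25 + 16 = 50,  |m| = √50 ≈ 7.071068
|n|² = 9 + 4 + 1 = 14,  |n| = √14 ≈ 3.741657
cos θ = 15 / (7.071068 · 3.741657) ≈ 0.56695
θ = arccos(0.56695) ≈ 55.5°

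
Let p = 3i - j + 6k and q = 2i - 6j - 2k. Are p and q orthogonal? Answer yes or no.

yes

p · q = 3·2 + (-1)·(-6) + 6·(-2) = 6 + 6 - 12 = 0
Zero, so the vectors are orthogonal.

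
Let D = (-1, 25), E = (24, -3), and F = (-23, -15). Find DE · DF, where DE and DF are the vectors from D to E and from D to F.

DE = E − D = (25, -28)
DF = F − D = (-22, -40)
DE · DF = 25·(-22) + (-28)·(-40) = -550 + 1120 = 570

570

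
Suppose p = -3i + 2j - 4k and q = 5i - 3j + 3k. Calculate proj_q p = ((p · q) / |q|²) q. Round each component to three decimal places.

p · q = (-3)·5 + 2·(-3) + (-4)·3 = -15 - 6 - 12 = -33
|q|² = 25 + 9 + 9 = 43
proj_q p = (-33/43) · (5, -3, 3) ≈ (-3.837, 2.302, -2.302)

(-3.837, 2.302, -2.302)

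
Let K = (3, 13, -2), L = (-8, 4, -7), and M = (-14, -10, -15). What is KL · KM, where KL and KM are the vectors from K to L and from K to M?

459

KL = L − K = (-11, -9, -5)
KM = M − K = (-17, -23, -13)
KL · KM = (-11)·(-17) + (-9)·(-23) + (-5)·(-13) = 187 + 207 + 65 = 459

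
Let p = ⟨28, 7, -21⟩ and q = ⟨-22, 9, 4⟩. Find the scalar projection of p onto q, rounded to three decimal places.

p · q = 28·(-22) + 7·9 + (-21)·4 = -616 + 63 - 84 = -637
|q| = √(484 + 81 + 16) = √581 ≈ 24.1039
comp_q p = -637 / √581 ≈ -26.427

-26.427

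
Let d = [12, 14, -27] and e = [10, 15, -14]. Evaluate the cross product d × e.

(209, -102, 40)

i: 14·(-14) - (-27)·15 = -196 - (-405) = 209
j: (-27)·10 - 12·(-14) = -270 - (-168) = -102
k: 12·15 - 14·10 = 180 - 140 = 40
d × e = (209, -102, 40)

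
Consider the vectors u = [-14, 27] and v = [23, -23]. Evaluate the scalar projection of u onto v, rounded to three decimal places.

-28.991

u · v = (-14)·23 + 27·(-23) = -322 - 621 = -943
|v| = √(529 + 529) = √1058 ≈ 32.5269
comp_v u = -943 / √1058 ≈ -28.991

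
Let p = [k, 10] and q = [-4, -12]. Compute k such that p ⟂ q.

p · q = k·(-4) + 10·(-12) = -120 - 4k
Set equal to 0: -4k = 120, so k = -30.

-30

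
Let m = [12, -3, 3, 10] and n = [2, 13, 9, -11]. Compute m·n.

-98

m · n = 12·2 + (-3)·13 + 3·9 + 10·(-11) = 24 - 39 + 27 - 110 = -98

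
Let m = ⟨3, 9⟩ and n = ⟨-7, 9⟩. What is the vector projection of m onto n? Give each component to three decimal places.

m · n = 3·(-7) + 9·9 = -21 + 81 = 60
|n|² = 49 + 81 = 130
proj_n m = (60/130) · (-7, 9) ≈ (-3.231, 4.154)

(-3.231, 4.154)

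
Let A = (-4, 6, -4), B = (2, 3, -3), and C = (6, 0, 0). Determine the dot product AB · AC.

82

AB = B − A = (6, -3, 1)
AC = C − A = (10, -6, 4)
AB · AC = 6·10 + (-3)·(-6) + 1·4 = 60 + 18 + 4 = 82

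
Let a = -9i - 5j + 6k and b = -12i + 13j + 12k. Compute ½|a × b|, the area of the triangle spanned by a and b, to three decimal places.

113.654

i: (-5)·12 - 6·13 = -60 - 78 = -138
j: 6·(-12) - (-9)·12 = -72 - (-108) = 36
k: (-9)·13 - (-5)·(-12) = -117 - 60 = -177
a × b = (-138, 36, -177)
|a × b| = √((-138)² + 36² + (-177)²) = √51669 ≈ 227.3082
area = ½ · 227.3082 ≈ 113.654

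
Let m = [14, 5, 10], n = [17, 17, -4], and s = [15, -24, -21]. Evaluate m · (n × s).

n × s:
i: 17·(-21) - (-4)·(-24) = -357 - 96 = -453
j: (-4)·15 - 17·(-21) = -60 - (-357) = 297
k: 17·(-24) - 17·15 = -408 - 255 = -663
n × s = (-453, 297, -663)
m · (n × s) = 14·(-453) + 5·297 + 10·(-663) = -6342 + 1485 - 6630 = -11487

-11487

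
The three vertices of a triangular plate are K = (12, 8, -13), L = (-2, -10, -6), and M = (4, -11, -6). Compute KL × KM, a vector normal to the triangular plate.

(7, 42, 122)

KL = (-14, -18, 7)
KM = (-8, -19, 7)
i: (-18)·7 - 7·(-19) = -126 - (-133) = 7
j: 7·(-8) - (-14)·7 = -56 - (-98) = 42
k: (-14)·(-19) - (-18)·(-8) = 266 - 144 = 122
KL × KM = (7, 42, 122)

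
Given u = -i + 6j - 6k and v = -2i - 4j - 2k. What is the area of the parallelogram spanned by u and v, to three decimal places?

i: 6·(-2) - (-6)·(-4) = -12 - 24 = -36
j: (-6)·(-2) - (-1)·(-2) = 12 - 2 = 10
k: (-1)·(-4) - 6·(-2) = 4 - (-12) = 16
u × v = (-36, 10, 16)
|u × v| = √((-36)² + 10² + 16²) = √1652 ≈ 40.6448

40.645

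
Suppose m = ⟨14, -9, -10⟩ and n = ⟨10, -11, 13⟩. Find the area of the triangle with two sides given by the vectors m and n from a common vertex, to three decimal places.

i: (-9)·13 - (-10)·(-11) = -117 - 110 = -227
j: (-10)·10 - 14·13 = -100 - 182 = -282
k: 14·(-11) - (-9)·10 = -154 - (-90) = -64
m × n = (-227, -282, -64)
|m × n| = √((-227)² + (-282)² + (-64)²) = √135149 ≈ 367.6262
area = ½ · 367.6262 ≈ 183.813

183.813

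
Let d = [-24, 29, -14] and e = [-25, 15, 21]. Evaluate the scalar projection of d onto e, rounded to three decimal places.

d · e = (-24)·(-25) + 29·15 + (-14)·21 = 600 + 435 - 294 = 741
|e| = √(625 + 225 + 441) = √1291 ≈ 35.9305
comp_e d = 741 / √1291 ≈ 20.623

20.623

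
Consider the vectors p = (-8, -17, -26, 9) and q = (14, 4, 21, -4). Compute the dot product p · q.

-762

p · q = (-8)·14 + (-17)·4 + (-26)·21 + 9·(-4) = -112 - 68 - 546 - 36 = -762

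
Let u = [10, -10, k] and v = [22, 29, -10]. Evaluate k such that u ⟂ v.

u · v = 10·22 + (-10)·29 + k·(-10) = -70 - 10k
Set equal to 0: -10k = 70, so k = -7.

-7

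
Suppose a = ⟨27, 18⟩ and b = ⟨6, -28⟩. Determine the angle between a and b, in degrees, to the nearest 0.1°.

111.6

a · b = 27·6 + 18·(-28) = 162 - 504 = -342
|a|² = 729 + 324 = 1053,  |a| = √1053 ≈ 32.449961
|b|² = 36 + 784 = 820,  |b| = √820 ≈ 28.635642
cos θ = -342 / (32.449961 · 28.635642) ≈ -0.36805
θ = arccos(-0.36805) ≈ 111.6°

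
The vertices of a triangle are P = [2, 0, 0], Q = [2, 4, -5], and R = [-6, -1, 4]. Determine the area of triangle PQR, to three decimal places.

26.196

PQ = (0, 4, -5),  PR = (-8, -1, 4)
i: 4·4 - (-5)·(-1) = 16 - 5 = 11
j: (-5)·(-8) - 0·4 = 40 - 0 = 40
k: 0·(-1) - 4·(-8) = 0 - (-32) = 32
PQ × PR = (11, 40, 32)
|PQ × PR| = √2745 ≈ 52.3927
area = ½ · 52.3927 ≈ 26.196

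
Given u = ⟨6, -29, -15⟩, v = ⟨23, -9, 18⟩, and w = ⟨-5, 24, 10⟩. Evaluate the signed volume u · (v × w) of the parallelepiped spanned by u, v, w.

-1457

v × w:
i: (-9)·10 - 18·24 = -90 - 432 = -522
j: 18·(-5) - 23·10 = -90 - 230 = -320
k: 23·24 - (-9)·(-5) = 552 - 45 = 507
v × w = (-522, -320, 507)
u · (v × w) = 6·(-522) + (-29)·(-320) + (-15)·507 = -3132 + 9280 - 7605 = -1457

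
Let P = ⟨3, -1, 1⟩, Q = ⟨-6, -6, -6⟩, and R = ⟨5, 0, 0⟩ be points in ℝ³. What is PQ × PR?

(12, -23, 1)

PQ = (-9, -5, -7)
PR = (2, 1, -1)
i: (-5)·(-1) - (-7)·1 = 5 - (-7) = 12
j: (-7)·2 - (-9)·(-1) = -14 - 9 = -23
k: (-9)·1 - (-5)·2 = -9 - (-10) = 1
PQ × PR = (12, -23, 1)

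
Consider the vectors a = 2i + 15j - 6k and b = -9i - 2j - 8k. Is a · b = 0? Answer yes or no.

yes

a · b = 2·(-9) + 15·(-2) + (-6)·(-8) = -18 - 30 + 48 = 0
Zero, so the vectors are orthogonal.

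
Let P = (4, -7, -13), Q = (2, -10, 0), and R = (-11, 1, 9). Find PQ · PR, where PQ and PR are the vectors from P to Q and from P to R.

PQ = Q − P = (-2, -3, 13)
PR = R − P = (-15, 8, 22)
PQ · PR = (-2)·(-15) + (-3)·8 + 13·22 = 30 - 24 + 286 = 292

292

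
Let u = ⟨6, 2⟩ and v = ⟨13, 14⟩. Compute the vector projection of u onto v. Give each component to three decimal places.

u · v = 6·13 + 2·14 = 78 + 28 = 106
|v|² = 169 + 196 = 365
proj_v u = (106/365) · (13, 14) ≈ (3.775, 4.066)

(3.775, 4.066)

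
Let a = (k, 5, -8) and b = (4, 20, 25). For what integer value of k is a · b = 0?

25

a · b = k·4 + 5·20 + (-8)·25 = -100 + 4k
Set equal to 0: 4k = 100, so k = 25.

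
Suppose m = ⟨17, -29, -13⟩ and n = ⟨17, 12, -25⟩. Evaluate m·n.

m · n = 17·17 + (-29)·12 + (-13)·(-25) = 289 - 348 + 325 = 266

266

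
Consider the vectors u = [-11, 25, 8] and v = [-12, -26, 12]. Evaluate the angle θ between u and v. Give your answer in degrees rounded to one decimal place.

u · v = (-11)·(-12) + 25·(-26) + 8·12 = 132 - 650 + 96 = -422
|u|² = 121 + 625 + 64 = 810,  |u| = √810 ≈ 28.460499
|v|² = 144 + 676 + 144 = 964,  |v| = √964 ≈ 31.048349
cos θ = -422 / (28.460499 · 31.048349) ≈ -0.47756
θ = arccos(-0.47756) ≈ 118.5°

118.5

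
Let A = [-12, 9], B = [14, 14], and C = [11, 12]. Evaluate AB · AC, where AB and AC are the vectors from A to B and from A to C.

AB = B − A = (26, 5)
AC = C − A = (23, 3)
AB · AC = 26·23 + 5·3 = 598 + 15 = 613

613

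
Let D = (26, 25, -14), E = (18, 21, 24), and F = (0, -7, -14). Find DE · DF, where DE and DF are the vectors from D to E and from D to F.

DE = E − D = (-8, -4, 38)
DF = F − D = (-26, -32, 0)
DE · DF = (-8)·(-26) + (-4)·(-32) + 38·0 = 208 + 128 + 0 = 336

336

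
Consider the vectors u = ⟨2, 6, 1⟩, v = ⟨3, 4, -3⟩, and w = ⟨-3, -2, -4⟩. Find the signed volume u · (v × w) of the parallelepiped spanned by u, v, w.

v × w:
i: 4·(-4) - (-3)·(-2) = -16 - 6 = -22
j: (-3)·(-3) - 3·(-4) = 9 - (-12) = 21
k: 3·(-2) - 4·(-3) = -6 - (-12) = 6
v × w = (-22, 21, 6)
u · (v × w) = 2·(-22) + 6·21 + 1·6 = -44 + 126 + 6 = 88

88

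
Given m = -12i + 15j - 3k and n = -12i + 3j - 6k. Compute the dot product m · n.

207

m · n = (-12)·(-12) + 15·3 + (-3)·(-6) = 144 + 45 + 18 = 207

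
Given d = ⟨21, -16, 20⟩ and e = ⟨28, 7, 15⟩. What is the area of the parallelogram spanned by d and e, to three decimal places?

747.295

i: (-16)·15 - 20·7 = -240 - 140 = -380
j: 20·28 - 21·15 = 560 - 315 = 245
k: 21·7 - (-16)·28 = 147 - (-448) = 595
d × e = (-380, 245, 595)
|d × e| = √((-380)² + 245² + 595²) = √558450 ≈ 747.2951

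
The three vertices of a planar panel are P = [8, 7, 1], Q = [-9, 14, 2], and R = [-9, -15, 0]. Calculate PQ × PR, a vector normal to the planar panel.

(15, -34, 493)

PQ = (-17, 7, 1)
PR = (-17, -22, -1)
i: 7·(-1) - 1·(-22) = -7 - (-22) = 15
j: 1·(-17) - (-17)·(-1) = -17 - 17 = -34
k: (-17)·(-22) - 7·(-17) = 374 - (-119) = 493
PQ × PR = (15, -34, 493)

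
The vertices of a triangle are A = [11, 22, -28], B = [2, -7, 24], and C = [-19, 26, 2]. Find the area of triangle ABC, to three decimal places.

AB = (-9, -29, 52),  AC = (-30, 4, 30)
i: (-29)·30 - 52·4 = -870 - 208 = -1078
j: 52·(-30) - (-9)·30 = -1560 - (-270) = -1290
k: (-9)·4 - (-29)·(-30) = -36 - 870 = -906
AB × AC = (-1078, -1290, -906)
|AB × AC| = √3647020 ≈ 1909.7173
area = ½ · 1909.7173 ≈ 954.859

954.859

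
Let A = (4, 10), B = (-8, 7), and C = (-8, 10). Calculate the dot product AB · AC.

144

AB = B − A = (-12, -3)
AC = C − A = (-12, 0)
AB · AC = (-12)·(-12) + (-3)·0 = 144 + 0 = 144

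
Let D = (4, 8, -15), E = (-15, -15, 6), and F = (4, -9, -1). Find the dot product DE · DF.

685

DE = E − D = (-19, -23, 21)
DF = F − D = (0, -17, 14)
DE · DF = (-19)·0 + (-23)·(-17) + 21·14 = 0 + 391 + 294 = 685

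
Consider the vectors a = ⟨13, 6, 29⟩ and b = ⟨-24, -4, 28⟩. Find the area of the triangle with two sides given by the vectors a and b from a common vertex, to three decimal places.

i: 6·28 - 29·(-4) = 168 - (-116) = 284
j: 29·(-24) - 13·28 = -696 - 364 = -1060
k: 13·(-4) - 6·(-24) = -52 - (-144) = 92
a × b = (284, -1060, 92)
|a × b| = √(284² + (-1060)² + 92²) = √1212720 ≈ 1101.2357
area = ½ · 1101.2357 ≈ 550.618

550.618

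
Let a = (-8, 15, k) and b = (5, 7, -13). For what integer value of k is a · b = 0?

a · b = (-8)·5 + 15·7 + k·(-13) = 65 - 13k
Set equal to 0: -13k = -65, so k = 5.

5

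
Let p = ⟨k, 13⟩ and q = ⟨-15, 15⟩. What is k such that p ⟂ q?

p · q = k·(-15) + 13·15 = 195 - 15k
Set equal to 0: -15k = -195, so k = 13.

13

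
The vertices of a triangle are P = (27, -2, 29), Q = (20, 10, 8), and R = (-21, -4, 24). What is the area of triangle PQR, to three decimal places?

571.234

PQ = (-7, 12, -21),  PR = (-48, -2, -5)
i: 12·(-5) - (-21)·(-2) = -60 - 42 = -102
j: (-21)·(-48) - (-7)·(-5) = 1008 - 35 = 973
k: (-7)·(-2) - 12·(-48) = 14 - (-576) = 590
PQ × PR = (-102, 973, 590)
|PQ × PR| = √1305233 ≈ 1142.4679
area = ½ · 1142.4679 ≈ 571.234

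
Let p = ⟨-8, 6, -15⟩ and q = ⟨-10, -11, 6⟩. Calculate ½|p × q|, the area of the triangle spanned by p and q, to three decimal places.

i: 6·6 - (-15)·(-11) = 36 - 165 = -129
j: (-15)·(-10) - (-8)·6 = 150 - (-48) = 198
k: (-8)·(-11) - 6·(-10) = 88 - (-60) = 148
p × q = (-129, 198, 148)
|p × q| = √((-129)² + 198² + 148²) = √77749 ≈ 278.8351
area = ½ · 278.8351 ≈ 139.418

139.418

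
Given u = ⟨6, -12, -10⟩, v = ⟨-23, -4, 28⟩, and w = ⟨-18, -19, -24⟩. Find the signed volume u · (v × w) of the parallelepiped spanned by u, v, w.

12790

v × w:
i: (-4)·(-24) - 28·(-19) = 96 - (-532) = 628
j: 28·(-18) - (-23)·(-24) = -504 - 552 = -1056
k: (-23)·(-19) - (-4)·(-18) = 437 - 72 = 365
v × w = (628, -1056, 365)
u · (v × w) = 6·628 + (-12)·(-1056) + (-10)·365 = 3768 + 12672 - 3650 = 12790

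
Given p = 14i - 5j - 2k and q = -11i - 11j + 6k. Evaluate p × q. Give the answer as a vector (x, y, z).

i: (-5)·6 - (-2)·(-11) = -30 - 22 = -52
j: (-2)·(-11) - 14·6 = 22 - 84 = -62
k: 14·(-11) - (-5)·(-11) = -154 - 55 = -209
p × q = (-52, -62, -209)

(-52, -62, -209)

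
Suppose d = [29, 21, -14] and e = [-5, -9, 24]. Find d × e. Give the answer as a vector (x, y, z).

(378, -626, -156)

i: 21·24 - (-14)·(-9) = 504 - 126 = 378
j: (-14)·(-5) - 29·24 = 70 - 696 = -626
k: 29·(-9) - 21·(-5) = -261 - (-105) = -156
d × e = (378, -626, -156)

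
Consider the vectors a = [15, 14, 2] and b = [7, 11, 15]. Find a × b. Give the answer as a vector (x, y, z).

(188, -211, 67)

i: 14·15 - 2·11 = 210 - 22 = 188
j: 2·7 - 15·15 = 14 - 225 = -211
k: 15·11 - 14·7 = 165 - 98 = 67
a × b = (188, -211, 67)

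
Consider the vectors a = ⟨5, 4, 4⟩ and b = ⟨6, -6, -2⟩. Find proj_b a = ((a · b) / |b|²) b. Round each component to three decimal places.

a · b = 5·6 + 4·(-6) + 4·(-2) = 30 - 24 - 8 = -2
|b|² = 36 + 36 + 4 = 76
proj_b a = (-2/76) · (6, -6, -2) ≈ (-0.158, 0.158, 0.053)

(-0.158, 0.158, 0.053)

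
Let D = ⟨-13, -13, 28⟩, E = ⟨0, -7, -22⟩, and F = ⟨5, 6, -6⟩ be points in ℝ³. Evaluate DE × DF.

DE = (13, 6, -50)
DF = (18, 19, -34)
i: 6·(-34) - (-50)·19 = -204 - (-950) = 746
j: (-50)·18 - 13·(-34) = -900 - (-442) = -458
k: 13·19 - 6·18 = 247 - 108 = 139
DE × DF = (746, -458, 139)

(746, -458, 139)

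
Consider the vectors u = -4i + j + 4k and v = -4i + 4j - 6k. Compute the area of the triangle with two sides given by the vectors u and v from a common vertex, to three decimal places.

23.601

i: 1·(-6) - 4·4 = -6 - 16 = -22
j: 4·(-4) - (-4)·(-6) = -16 - 24 = -40
k: (-4)·4 - 1·(-4) = -16 - (-4) = -12
u × v = (-22, -40, -12)
|u × v| = √((-22)² + (-40)² + (-12)²) = √2228 ≈ 47.2017
area = ½ · 47.2017 ≈ 23.601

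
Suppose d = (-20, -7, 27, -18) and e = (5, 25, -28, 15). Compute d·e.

-1301

d · e = (-20)·5 + (-7)·25 + 27·(-28) + (-18)·15 = -100 - 175 - 756 - 270 = -1301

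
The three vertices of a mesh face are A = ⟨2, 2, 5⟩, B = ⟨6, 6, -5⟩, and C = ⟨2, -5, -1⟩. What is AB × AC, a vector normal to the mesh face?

AB = (4, 4, -10)
AC = (0, -7, -6)
i: 4·(-6) - (-10)·(-7) = -24 - 70 = -94
j: (-10)·0 - 4·(-6) = 0 - (-24) = 24
k: 4·(-7) - 4·0 = -28 - 0 = -28
AB × AC = (-94, 24, -28)

(-94, 24, -28)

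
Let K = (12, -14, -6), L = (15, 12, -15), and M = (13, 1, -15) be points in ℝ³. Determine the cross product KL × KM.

KL = (3, 26, -9)
KM = (1, 15, -9)
i: 26·(-9) - (-9)·15 = -234 - (-135) = -99
j: (-9)·1 - 3·(-9) = -9 - (-27) = 18
k: 3·15 - 26·1 = 45 - 26 = 19
KL × KM = (-99, 18, 19)

(-99, 18, 19)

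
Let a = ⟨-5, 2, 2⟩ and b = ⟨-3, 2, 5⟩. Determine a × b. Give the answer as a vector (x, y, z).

i: 2·5 - 2·2 = 10 - 4 = 6
j: 2·(-3) - (-5)·5 = -6 - (-25) = 19
k: (-5)·2 - 2·(-3) = -10 - (-6) = -4
a × b = (6, 19, -4)

(6, 19, -4)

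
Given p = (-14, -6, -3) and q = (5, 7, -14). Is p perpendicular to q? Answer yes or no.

no

p · q = (-14)·5 + (-6)·7 + (-3)·(-14) = -70 - 42 + 42 = -70
Nonzero, so the vectors are not orthogonal.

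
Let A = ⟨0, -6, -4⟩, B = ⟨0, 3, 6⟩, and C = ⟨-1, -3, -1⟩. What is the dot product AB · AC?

57

AB = B − A = (0, 9, 10)
AC = C − A = (-1, 3, 3)
AB · AC = 0·(-1) + 9·3 + 10·3 = 0 + 27 + 30 = 57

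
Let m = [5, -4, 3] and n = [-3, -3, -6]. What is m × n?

(33, 21, -27)

i: (-4)·(-6) - 3·(-3) = 24 - (-9) = 33
j: 3·(-3) - 5·(-6) = -9 - (-30) = 21
k: 5·(-3) - (-4)·(-3) = -15 - 12 = -27
m × n = (33, 21, -27)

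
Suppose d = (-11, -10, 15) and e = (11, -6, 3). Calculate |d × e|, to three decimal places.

271.625

i: (-10)·3 - 15·(-6) = -30 - (-90) = 60
j: 15·11 - (-11)·3 = 165 - (-33) = 198
k: (-11)·(-6) - (-10)·11 = 66 - (-110) = 176
d × e = (60, 198, 176)
|d × e| = √(60² + 198² + 176²) = √73780 ≈ 271.6247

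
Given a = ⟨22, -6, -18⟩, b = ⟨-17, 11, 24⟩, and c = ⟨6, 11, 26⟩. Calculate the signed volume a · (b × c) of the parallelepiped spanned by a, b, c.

b × c:
i: 11·26 - 24·11 = 286 - 264 = 22
j: 24·6 - (-17)·26 = 144 - (-442) = 586
k: (-17)·11 - 11·6 = -187 - 66 = -253
b × c = (22, 586, -253)
a · (b × c) = 22·22 + (-6)·586 + (-18)·(-253) = 484 - 3516 + 4554 = 1522

1522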